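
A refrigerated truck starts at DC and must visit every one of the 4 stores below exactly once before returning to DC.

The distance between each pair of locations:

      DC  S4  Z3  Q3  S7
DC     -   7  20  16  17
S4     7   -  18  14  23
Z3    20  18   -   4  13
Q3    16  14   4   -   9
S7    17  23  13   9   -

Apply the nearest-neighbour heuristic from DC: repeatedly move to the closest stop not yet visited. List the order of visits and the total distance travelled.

DC → [S4:7 / Q3:16 / S7:17 / Z3:20] → S4 (7)
S4 → [Q3:14 / Z3:18 / S7:23] → Q3 (14)
Q3 → [Z3:4 / S7:9] → Z3 (4)
Z3 → [S7:13] → S7 (13)
Return S7→DC: 17.
Total = 7 + 14 + 4 + 13 + 17 = 55.

Nearest-neighbour total = 55; route DC → S4 → Q3 → Z3 → S7 → DC.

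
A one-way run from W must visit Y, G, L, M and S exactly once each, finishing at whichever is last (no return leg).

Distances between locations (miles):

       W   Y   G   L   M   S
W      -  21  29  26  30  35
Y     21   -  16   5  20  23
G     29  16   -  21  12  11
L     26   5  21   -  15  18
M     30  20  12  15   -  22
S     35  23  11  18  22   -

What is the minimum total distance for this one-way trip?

64 miles — the minimum one-way total.

There are 5! = 120 possible orderings.
W - Y - G - L - M - S: 21+16+21+15+22 = 95
W - Y - G - L - S - M: 21+16+21+18+22 = 98
W - Y - G - M - L - S: 21+16+12+15+18 = 82
W - Y - G - M - S - L: 21+16+12+22+18 = 89
W - Y - G - S - L - M: 21+16+11+18+15 = 81
W - Y - G - S - M - L: 21+16+11+22+15 = 85
W - Y - L - G - M - S: 21+5+21+12+22 = 81
W - Y - L - G - S - M: 21+5+21+11+22 = 80
W - Y - L - M - G - S: 21+5+15+12+11 = 64
W - Y - L - M - S - G: 21+5+15+22+11 = 74
W - Y - L - S - G - M: 21+5+18+11+12 = 67
W - Y - L - S - M - G: 21+5+18+22+12 = 78
W - Y - M - G - L - S: 21+20+12+21+18 = 92
W - Y - M - G - S - L: 21+20+12+11+18 = 82
… (106 more)
The minimum is 64.
One shortest path: W → Y → L → M → G → S.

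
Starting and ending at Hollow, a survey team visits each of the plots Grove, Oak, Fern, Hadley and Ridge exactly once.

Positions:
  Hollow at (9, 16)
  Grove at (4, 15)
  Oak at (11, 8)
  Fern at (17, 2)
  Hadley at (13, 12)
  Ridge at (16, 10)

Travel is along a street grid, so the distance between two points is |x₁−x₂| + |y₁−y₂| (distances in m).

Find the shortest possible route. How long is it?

There are 60 distinct closed tours to check (reversals are equivalent).
Hollow → Grove → Oak → Fern → Hadley → Ridge → Hollow: 6+14+12+14+5+13 = 64
Hollow → Grove → Oak → Fern → Ridge → Hadley → Hollow: 6+14+12+9+5+8 = 54
Hollow → Grove → Oak → Hadley → Fern → Ridge → Hollow: 6+14+6+14+9+13 = 62
Hollow → Grove → Oak → Hadley → Ridge → Fern → Hollow: 6+14+6+5+9+22 = 62
Hollow → Grove → Oak → Ridge → Fern → Hadley → Hollow: 6+14+7+9+14+8 = 58
Hollow → Grove → Oak → Ridge → Hadley → Fern → Hollow: 6+14+7+5+14+22 = 68
Hollow → Grove → Fern → Oak → Hadley → Ridge → Hollow: 6+26+12+6+5+13 = 68
Hollow → Grove → Fern → Oak → Ridge → Hadley → Hollow: 6+26+12+7+5+8 = 64
Hollow → Grove → Fern → Hadley → Oak → Ridge → Hollow: 6+26+14+6+7+13 = 72
Hollow → Grove → Fern → Hadley → Ridge → Oak → Hollow: 6+26+14+5+7+10 = 68
Hollow → Grove → Fern → Ridge → Oak → Hadley → Hollow: 6+26+9+7+6+8 = 62
Hollow → Grove → Fern → Ridge → Hadley → Oak → Hollow: 6+26+9+5+6+10 = 62
Hollow → Grove → Hadley → Oak → Fern → Ridge → Hollow: 6+12+6+12+9+13 = 58
Hollow → Grove → Hadley → Oak → Ridge → Fern → Hollow: 6+12+6+7+9+22 = 62
… (46 more)
The minimum is 54.
One optimal route: Hollow → Grove → Oak → Fern → Ridge → Hadley → Hollow (or its reverse).

Shortest round trip = 54 m.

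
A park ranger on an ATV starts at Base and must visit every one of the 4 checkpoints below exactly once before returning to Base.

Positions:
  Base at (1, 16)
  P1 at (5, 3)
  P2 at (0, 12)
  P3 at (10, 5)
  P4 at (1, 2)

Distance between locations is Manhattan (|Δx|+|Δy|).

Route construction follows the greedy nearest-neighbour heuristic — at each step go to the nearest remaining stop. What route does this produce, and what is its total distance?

From Base: distances to unvisited — P2=5, P4=14, P1=17, P3=20. Nearest is P2 (5).
From P2: distances to unvisited — P4=11, P1=14, P3=17. Nearest is P4 (11).
From P4: distances to unvisited — P1=5, P3=12. Nearest is P1 (5).
From P1: distances to unvisited — P3=7. Nearest is P3 (7).
Return P3→Base: 20.
Total = 5 + 11 + 5 + 7 + 20 = 48.

48 along Base → P2 → P4 → P1 → P3 → Base.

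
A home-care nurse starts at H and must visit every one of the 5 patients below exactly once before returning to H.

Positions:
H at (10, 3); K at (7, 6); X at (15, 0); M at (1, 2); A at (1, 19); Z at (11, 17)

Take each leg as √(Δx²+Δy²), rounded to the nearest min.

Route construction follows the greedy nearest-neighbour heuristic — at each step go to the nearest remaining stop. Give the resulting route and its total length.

Total distance 70 min via the nearest-neighbour route H → K → M → X → Z → A → H.

H → [K:4 / X:6 / M:9 / Z:14 / A:18] → K (4)
K → [M:7 / X:10 / Z:12 / A:14] → M (7)
M → [X:14 / A:17 / Z:18] → X (14)
X → [Z:17 / A:24] → Z (17)
Z → [A:10] → A (10)
Return A→H: 18.
Total = 4 + 7 + 14 + 17 + 10 + 18 = 70.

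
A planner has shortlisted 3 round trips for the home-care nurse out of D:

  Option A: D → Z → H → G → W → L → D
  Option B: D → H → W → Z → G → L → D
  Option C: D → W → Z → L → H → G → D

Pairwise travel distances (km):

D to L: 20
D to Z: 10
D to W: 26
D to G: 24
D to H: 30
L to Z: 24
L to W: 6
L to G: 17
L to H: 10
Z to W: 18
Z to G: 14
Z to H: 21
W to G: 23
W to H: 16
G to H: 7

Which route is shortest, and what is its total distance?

Option A: 10 + 21 + 7 + 23 + 6 + 20 = 87
Option B: 30 + 16 + 18 + 14 + 17 + 20 = 115
Option C: 26 + 18 + 24 + 10 + 7 + 24 = 109

87 km — Option A is the shortest.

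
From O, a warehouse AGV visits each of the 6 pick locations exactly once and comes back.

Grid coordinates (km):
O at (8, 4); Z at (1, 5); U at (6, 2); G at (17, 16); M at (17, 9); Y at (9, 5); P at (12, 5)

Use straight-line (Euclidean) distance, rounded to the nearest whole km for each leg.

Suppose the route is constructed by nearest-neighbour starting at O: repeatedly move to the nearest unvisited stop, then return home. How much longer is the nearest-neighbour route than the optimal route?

O: Y=1, U=3, P=4, Z=7, M=10, G=15 ⇒ Y
Y: P=3, U=4, Z=8, M=9, G=14 ⇒ P
P: M=6, U=7, Z=11, G=12 ⇒ M
M: G=7, U=13, Z=16 ⇒ G
G: U=18, Z=19 ⇒ U
U: Z=6 ⇒ Z
NN route O → Y → P → M → G → U → Z → O costs 48.
Optimal: O → U → Z → G → M → P → Y → O costs 45 (by enumerating all 360 distinct tours).
Excess = 48 − 45 = 3.

3 km longer than the optimal tour.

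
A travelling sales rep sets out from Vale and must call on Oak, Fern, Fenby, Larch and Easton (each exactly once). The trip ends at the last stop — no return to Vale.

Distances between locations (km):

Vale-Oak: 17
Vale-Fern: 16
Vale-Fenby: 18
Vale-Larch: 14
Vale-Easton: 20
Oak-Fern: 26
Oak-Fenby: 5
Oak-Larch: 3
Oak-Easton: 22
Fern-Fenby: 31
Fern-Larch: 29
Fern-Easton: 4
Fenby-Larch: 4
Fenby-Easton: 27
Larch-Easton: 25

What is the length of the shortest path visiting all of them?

Shortest open route: 49 km.

There are 5! = 120 possible orderings.
Vale → Oak → Fern → Fenby → Larch → Easton: 17+26+31+4+25 = 103
Vale → Oak → Fern → Fenby → Easton → Larch: 17+26+31+27+25 = 126
Vale → Oak → Fern → Larch → Fenby → Easton: 17+26+29+4+27 = 103
Vale → Oak → Fern → Larch → Easton → Fenby: 17+26+29+25+27 = 124
Vale → Oak → Fern → Easton → Fenby → Larch: 17+26+4+27+4 = 78
Vale → Oak → Fern → Easton → Larch → Fenby: 17+26+4+25+4 = 76
Vale → Oak → Fenby → Fern → Larch → Easton: 17+5+31+29+25 = 107
Vale → Oak → Fenby → Fern → Easton → Larch: 17+5+31+4+25 = 82
Vale → Oak → Fenby → Larch → Fern → Easton: 17+5+4+29+4 = 59
Vale → Oak → Fenby → Larch → Easton → Fern: 17+5+4+25+4 = 55
Vale → Oak → Fenby → Easton → Fern → Larch: 17+5+27+4+29 = 82
Vale → Oak → Fenby → Easton → Larch → Fern: 17+5+27+25+29 = 103
Vale → Oak → Larch → Fern → Fenby → Easton: 17+3+29+31+27 = 107
Vale → Oak → Larch → Fern → Easton → Fenby: 17+3+29+4+27 = 80
… (106 more)
Vale → Fern → Easton → Oak → Larch → Fenby: 16+4+22+3+4 = 49  ← best
The minimum is 49.
One shortest path: Vale → Fern → Easton → Oak → Larch → Fenby.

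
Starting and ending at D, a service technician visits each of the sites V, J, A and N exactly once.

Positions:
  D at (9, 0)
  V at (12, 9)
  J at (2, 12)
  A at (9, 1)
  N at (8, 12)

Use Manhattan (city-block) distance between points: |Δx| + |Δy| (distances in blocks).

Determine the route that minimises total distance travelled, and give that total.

With 4 stops there are 4!/2 = 12 distinct round trips (a route and its reverse cost the same).
D→V→J→A→N→D: 12+13+18+12+13 = 68
D→V→J→N→A→D: 12+13+6+12+1 = 44
D→V→A→J→N→D: 12+11+18+6+13 = 60
D→V→A→N→J→D: 12+11+12+6+19 = 60
D→V→N→J→A→D: 12+7+6+18+1 = 44
D→V→N→A→J→D: 12+7+12+18+19 = 68
D→J→V→A→N→D: 19+13+11+12+13 = 68
D→J→V→N→A→D: 19+13+7+12+1 = 52
D→J→A→V→N→D: 19+18+11+7+13 = 68
D→J→N→V→A→D: 19+6+7+11+1 = 44
D→A→V→J→N→D: 1+11+13+6+13 = 44
D→A→J→V→N→D: 1+18+13+7+13 = 52
The minimum is 44.
One optimal route: D → V → J → N → A → D (or its reverse).

Minimum total distance: 44 blocks.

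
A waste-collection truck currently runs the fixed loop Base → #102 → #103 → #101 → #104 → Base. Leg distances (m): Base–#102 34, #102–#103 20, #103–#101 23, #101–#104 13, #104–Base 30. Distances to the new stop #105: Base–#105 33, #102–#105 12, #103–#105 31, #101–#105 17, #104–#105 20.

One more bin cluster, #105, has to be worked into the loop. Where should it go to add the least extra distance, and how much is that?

Adding 11 m by placing #105 on the Base–#102 leg.

Insertion cost between consecutive stops i–j is d(i,#105) + d(#105,j) − d(i,j):
  between Base and #102: 33 + 12 − 34 = 11
  between #102 and #103: 12 + 31 − 20 = 23
  between #103 and #101: 31 + 17 − 23 = 25
  between #101 and #104: 17 + 20 − 13 = 24
  between #104 and Base: 20 + 33 − 30 = 23
Cheapest insertion is between Base and #102, adding 11.
New total = 120 + 11 = 131.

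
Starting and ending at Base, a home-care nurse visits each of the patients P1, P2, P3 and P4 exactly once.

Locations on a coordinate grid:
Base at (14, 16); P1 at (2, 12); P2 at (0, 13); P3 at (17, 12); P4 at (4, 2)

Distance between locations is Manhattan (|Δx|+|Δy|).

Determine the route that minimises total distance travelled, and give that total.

62 — the shortest possible round trip.

Base-P1-P2-P3-P4-Base: 16+3+18+23+24 = 84
Base-P1-P2-P4-P3-Base: 16+3+15+23+7 = 64
Base-P1-P3-P2-P4-Base: 16+15+18+15+24 = 88
Base-P1-P3-P4-P2-Base: 16+15+23+15+17 = 86
Base-P1-P4-P2-P3-Base: 16+12+15+18+7 = 68
Base-P1-P4-P3-P2-Base: 16+12+23+18+17 = 86
Base-P2-P1-P3-P4-Base: 17+3+15+23+24 = 82
Base-P2-P1-P4-P3-Base: 17+3+12+23+7 = 62
Base-P2-P3-P1-P4-Base: 17+18+15+12+24 = 86
Base-P2-P4-P1-P3-Base: 17+15+12+15+7 = 66
Base-P3-P1-P2-P4-Base: 7+15+3+15+24 = 64
Base-P3-P2-P1-P4-Base: 7+18+3+12+24 = 64
The minimum is 62.
One optimal route: Base → P2 → P1 → P4 → P3 → Base (or its reverse).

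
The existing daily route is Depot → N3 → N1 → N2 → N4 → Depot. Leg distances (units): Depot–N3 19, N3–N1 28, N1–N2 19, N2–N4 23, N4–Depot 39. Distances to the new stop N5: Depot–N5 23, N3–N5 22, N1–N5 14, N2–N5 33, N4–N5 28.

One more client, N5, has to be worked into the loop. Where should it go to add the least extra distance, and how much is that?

Insertion cost between consecutive stops i–j is d(i,N5) + d(N5,j) − d(i,j):
  between Depot and N3: 23 + 22 − 19 = 26
  between N3 and N1: 22 + 14 − 28 = 8
  between N1 and N2: 14 + 33 − 19 = 28
  between N2 and N4: 33 + 28 − 23 = 38
  between N4 and Depot: 28 + 23 − 39 = 12
Cheapest insertion is between N3 and N1, adding 8.
New total = 128 + 8 = 136.

+8 — insert N5 between N3 and N1.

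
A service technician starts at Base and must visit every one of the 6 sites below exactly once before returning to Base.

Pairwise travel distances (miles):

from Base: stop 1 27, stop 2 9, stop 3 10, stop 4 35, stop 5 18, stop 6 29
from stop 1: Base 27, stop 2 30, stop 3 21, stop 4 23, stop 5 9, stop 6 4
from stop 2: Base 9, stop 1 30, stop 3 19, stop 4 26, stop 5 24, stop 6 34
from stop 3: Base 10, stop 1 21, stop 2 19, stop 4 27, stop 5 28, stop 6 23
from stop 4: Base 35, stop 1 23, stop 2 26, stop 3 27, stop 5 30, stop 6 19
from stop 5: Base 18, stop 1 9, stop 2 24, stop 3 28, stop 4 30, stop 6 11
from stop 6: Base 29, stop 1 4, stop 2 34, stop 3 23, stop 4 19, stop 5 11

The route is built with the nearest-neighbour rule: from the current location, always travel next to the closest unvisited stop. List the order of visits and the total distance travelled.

From Base: distances to unvisited — stop 2=9, stop 3=10, stop 5=18, stop 1=27, stop 6=29, stop 4=35. Nearest is stop 2 (9).
From stop 2: distances to unvisited — stop 3=19, stop 5=24, stop 4=26, stop 1=30, stop 6=34. Nearest is stop 3 (19).
From stop 3: distances to unvisited — stop 1=21, stop 6=23, stop 4=27, stop 5=28. Nearest is stop 1 (21).
From stop 1: distances to unvisited — stop 6=4, stop 5=9, stop 4=23. Nearest is stop 6 (4).
From stop 6: distances to unvisited — stop 5=11, stop 4=19. Nearest is stop 5 (11).
From stop 5: distances to unvisited — stop 4=30. Nearest is stop 4 (30).
Return stop 4→Base: 35.
Total = 9 + 19 + 21 + 4 + 11 + 30 + 35 = 129.

129 miles along Base → stop 2 → stop 3 → stop 1 → stop 6 → stop 5 → stop 4 → Base.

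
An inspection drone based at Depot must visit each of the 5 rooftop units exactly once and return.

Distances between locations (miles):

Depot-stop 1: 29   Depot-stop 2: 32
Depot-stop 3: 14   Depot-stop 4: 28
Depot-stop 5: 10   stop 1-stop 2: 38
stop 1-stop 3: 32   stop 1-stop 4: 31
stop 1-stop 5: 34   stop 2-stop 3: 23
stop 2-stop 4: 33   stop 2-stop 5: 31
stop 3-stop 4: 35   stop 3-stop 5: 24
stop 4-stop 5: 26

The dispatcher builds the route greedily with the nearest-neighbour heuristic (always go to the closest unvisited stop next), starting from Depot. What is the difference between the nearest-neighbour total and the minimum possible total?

8 miles longer than the optimal tour.

Depot: stop 5=10, stop 3=14, stop 4=28, stop 1=29, stop 2=32 ⇒ stop 5
stop 5: stop 3=24, stop 4=26, stop 2=31, stop 1=34 ⇒ stop 3
stop 3: stop 2=23, stop 1=32, stop 4=35 ⇒ stop 2
stop 2: stop 4=33, stop 1=38 ⇒ stop 4
stop 4: stop 1=31 ⇒ stop 1
NN route Depot → stop 5 → stop 3 → stop 2 → stop 4 → stop 1 → Depot costs 150.
Optimal: Depot → stop 3 → stop 2 → stop 1 → stop 4 → stop 5 → Depot costs 142 (by enumerating all 60 distinct tours).
Excess = 150 − 142 = 8.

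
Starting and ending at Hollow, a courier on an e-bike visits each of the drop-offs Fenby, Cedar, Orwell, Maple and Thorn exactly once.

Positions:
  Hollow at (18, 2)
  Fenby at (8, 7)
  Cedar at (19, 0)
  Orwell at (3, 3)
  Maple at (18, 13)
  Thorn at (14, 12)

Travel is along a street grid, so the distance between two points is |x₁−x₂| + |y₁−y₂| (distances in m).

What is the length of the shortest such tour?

Hollow-Fenby-Cedar-Orwell-Maple-Thorn-Hollow: 15+18+19+25+5+14 = 96
Hollow-Fenby-Cedar-Orwell-Thorn-Maple-Hollow: 15+18+19+20+5+11 = 88
Hollow-Fenby-Cedar-Maple-Orwell-Thorn-Hollow: 15+18+14+25+20+14 = 106
Hollow-Fenby-Cedar-Maple-Thorn-Orwell-Hollow: 15+18+14+5+20+16 = 88
Hollow-Fenby-Cedar-Thorn-Orwell-Maple-Hollow: 15+18+17+20+25+11 = 106
Hollow-Fenby-Cedar-Thorn-Maple-Orwell-Hollow: 15+18+17+5+25+16 = 96
Hollow-Fenby-Orwell-Cedar-Maple-Thorn-Hollow: 15+9+19+14+5+14 = 76
Hollow-Fenby-Orwell-Cedar-Thorn-Maple-Hollow: 15+9+19+17+5+11 = 76
Hollow-Fenby-Orwell-Maple-Cedar-Thorn-Hollow: 15+9+25+14+17+14 = 94
Hollow-Fenby-Orwell-Maple-Thorn-Cedar-Hollow: 15+9+25+5+17+3 = 74
Hollow-Fenby-Orwell-Thorn-Cedar-Maple-Hollow: 15+9+20+17+14+11 = 86
Hollow-Fenby-Orwell-Thorn-Maple-Cedar-Hollow: 15+9+20+5+14+3 = 66
Hollow-Fenby-Maple-Cedar-Orwell-Thorn-Hollow: 15+16+14+19+20+14 = 98
Hollow-Fenby-Maple-Cedar-Thorn-Orwell-Hollow: 15+16+14+17+20+16 = 98
… (46 more)
Hollow-Cedar-Orwell-Fenby-Thorn-Maple-Hollow: 3+19+9+11+5+11 = 58  ← best
The minimum is 58.
One optimal route: Hollow → Cedar → Orwell → Fenby → Thorn → Maple → Hollow (or its reverse).

58 m — the shortest possible round trip.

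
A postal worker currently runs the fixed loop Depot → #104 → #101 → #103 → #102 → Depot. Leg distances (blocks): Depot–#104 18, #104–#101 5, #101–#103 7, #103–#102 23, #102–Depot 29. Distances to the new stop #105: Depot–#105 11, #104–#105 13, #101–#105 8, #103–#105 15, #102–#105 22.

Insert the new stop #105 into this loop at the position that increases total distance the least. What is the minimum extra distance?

Insertion cost between consecutive stops i–j is d(i,#105) + d(#105,j) − d(i,j):
  between Depot and #104: 11 + 13 − 18 = 6
  between #104 and #101: 13 + 8 − 5 = 16
  between #101 and #103: 8 + 15 − 7 = 16
  between #103 and #102: 15 + 22 − 23 = 14
  between #102 and Depot: 22 + 11 − 29 = 4
Cheapest insertion is between #102 and Depot, adding 4.
New total = 82 + 4 = 86.

Adding 4 blocks by placing #105 on the #102–Depot leg.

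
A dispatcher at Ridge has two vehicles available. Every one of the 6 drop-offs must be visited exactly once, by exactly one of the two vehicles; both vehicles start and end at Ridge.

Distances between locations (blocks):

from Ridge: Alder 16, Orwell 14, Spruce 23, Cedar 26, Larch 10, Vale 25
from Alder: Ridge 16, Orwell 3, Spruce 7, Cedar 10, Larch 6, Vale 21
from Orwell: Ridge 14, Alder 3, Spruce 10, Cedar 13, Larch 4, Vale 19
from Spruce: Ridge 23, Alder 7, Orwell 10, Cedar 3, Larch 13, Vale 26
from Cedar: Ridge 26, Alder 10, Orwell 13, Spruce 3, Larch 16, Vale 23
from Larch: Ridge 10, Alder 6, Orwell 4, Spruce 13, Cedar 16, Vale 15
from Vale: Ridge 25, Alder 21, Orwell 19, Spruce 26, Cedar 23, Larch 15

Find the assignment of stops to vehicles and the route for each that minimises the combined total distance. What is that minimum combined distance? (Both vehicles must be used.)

There are 2^5 − 1 = 31 ways to divide the 6 stops into two non-empty groups. For each, the best each vehicle can do is its own shortest tour through its group:
  {Alder} + {Orwell, Spruce, Cedar, Larch, Vale}: 32 + 75 = 107
  {Orwell} + {Alder, Spruce, Cedar, Larch, Vale}: 28 + 74 = 102
  {Alder, Orwell} + {Spruce, Cedar, Larch, Vale}: 33 + 74 = 107
  {Spruce} + {Alder, Orwell, Cedar, Larch, Vale}: 46 + 75 = 121
  {Alder, Spruce} + {Orwell, Cedar, Larch, Vale}: 46 + 75 = 121
  {Orwell, Spruce} + {Alder, Cedar, Larch, Vale}: 47 + 74 = 121
  … (31 splits in total)
  {Larch} + {Alder, Orwell, Spruce, Cedar, Vale}: 20 + 75 = 95  ← best
Best: vehicle 1 Ridge → Larch → Ridge = 20; vehicle 2 Ridge → Orwell → Alder → Spruce → Cedar → Vale → Ridge = 75; combined 95.

Minimum combined distance: 95 blocks.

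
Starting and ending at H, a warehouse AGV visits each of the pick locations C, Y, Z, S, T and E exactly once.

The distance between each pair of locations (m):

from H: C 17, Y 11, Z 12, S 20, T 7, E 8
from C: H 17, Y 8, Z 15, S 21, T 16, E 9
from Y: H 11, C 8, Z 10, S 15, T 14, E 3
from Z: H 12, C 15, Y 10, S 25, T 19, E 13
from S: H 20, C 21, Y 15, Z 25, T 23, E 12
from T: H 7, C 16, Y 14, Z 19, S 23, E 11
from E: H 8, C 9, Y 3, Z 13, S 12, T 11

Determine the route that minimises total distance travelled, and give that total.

Shortest round trip = 80 m.

H → C → Y → Z → S → T → E → H: 17+8+10+25+23+11+8 = 102
H → C → Y → Z → S → E → T → H: 17+8+10+25+12+11+7 = 90
H → C → Y → Z → T → S → E → H: 17+8+10+19+23+12+8 = 97
H → C → Y → Z → T → E → S → H: 17+8+10+19+11+12+20 = 97
H → C → Y → Z → E → S → T → H: 17+8+10+13+12+23+7 = 90
H → C → Y → Z → E → T → S → H: 17+8+10+13+11+23+20 = 102
H → C → Y → S → Z → T → E → H: 17+8+15+25+19+11+8 = 103
H → C → Y → S → Z → E → T → H: 17+8+15+25+13+11+7 = 96
… (352 more)
H → Z → C → Y → S → E → T → H: 12+15+8+15+12+11+7 = 80  ← best
The minimum is 80.
One optimal route: H → Z → C → Y → S → E → T → H (or its reverse).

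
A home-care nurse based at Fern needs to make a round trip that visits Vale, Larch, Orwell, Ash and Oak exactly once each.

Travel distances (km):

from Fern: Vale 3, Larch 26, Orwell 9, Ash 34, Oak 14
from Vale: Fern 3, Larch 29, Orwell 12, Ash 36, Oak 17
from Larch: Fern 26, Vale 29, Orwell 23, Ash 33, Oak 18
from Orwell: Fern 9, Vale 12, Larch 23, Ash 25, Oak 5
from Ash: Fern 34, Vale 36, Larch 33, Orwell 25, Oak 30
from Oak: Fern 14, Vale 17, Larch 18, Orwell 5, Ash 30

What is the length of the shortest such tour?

Fern-Vale-Larch-Orwell-Ash-Oak-Fern: 3+29+23+25+30+14 = 124
Fern-Vale-Larch-Orwell-Oak-Ash-Fern: 3+29+23+5+30+34 = 124
Fern-Vale-Larch-Ash-Orwell-Oak-Fern: 3+29+33+25+5+14 = 109
Fern-Vale-Larch-Ash-Oak-Orwell-Fern: 3+29+33+30+5+9 = 109
Fern-Vale-Larch-Oak-Orwell-Ash-Fern: 3+29+18+5+25+34 = 114
Fern-Vale-Larch-Oak-Ash-Orwell-Fern: 3+29+18+30+25+9 = 114
Fern-Vale-Orwell-Larch-Ash-Oak-Fern: 3+12+23+33+30+14 = 115
Fern-Vale-Orwell-Larch-Oak-Ash-Fern: 3+12+23+18+30+34 = 120
Fern-Vale-Orwell-Ash-Larch-Oak-Fern: 3+12+25+33+18+14 = 105
Fern-Vale-Orwell-Ash-Oak-Larch-Fern: 3+12+25+30+18+26 = 114
Fern-Vale-Orwell-Oak-Larch-Ash-Fern: 3+12+5+18+33+34 = 105
Fern-Vale-Orwell-Oak-Ash-Larch-Fern: 3+12+5+30+33+26 = 109
Fern-Vale-Ash-Larch-Orwell-Oak-Fern: 3+36+33+23+5+14 = 114
Fern-Vale-Ash-Larch-Oak-Orwell-Fern: 3+36+33+18+5+9 = 104
… (46 more)
The minimum is 104.
One optimal route: Fern → Vale → Ash → Larch → Oak → Orwell → Fern (or its reverse).

Shortest round trip = 104 km.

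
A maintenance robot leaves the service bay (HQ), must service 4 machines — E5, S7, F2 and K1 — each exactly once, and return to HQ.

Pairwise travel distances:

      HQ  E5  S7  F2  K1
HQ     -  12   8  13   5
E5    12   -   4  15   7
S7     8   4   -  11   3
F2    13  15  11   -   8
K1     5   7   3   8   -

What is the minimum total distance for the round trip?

40 — the shortest possible round trip.

HQ→E5→S7→F2→K1→HQ: 12+4+11+8+5 = 40
HQ→E5→S7→K1→F2→HQ: 12+4+3+8+13 = 40
HQ→E5→F2→S7→K1→HQ: 12+15+11+3+5 = 46
HQ→E5→F2→K1→S7→HQ: 12+15+8+3+8 = 46
HQ→E5→K1→S7→F2→HQ: 12+7+3+11+13 = 46
HQ→E5→K1→F2→S7→HQ: 12+7+8+11+8 = 46
HQ→S7→E5→F2→K1→HQ: 8+4+15+8+5 = 40
HQ→S7→E5→K1→F2→HQ: 8+4+7+8+13 = 40
HQ→S7→F2→E5→K1→HQ: 8+11+15+7+5 = 46
HQ→S7→K1→E5→F2→HQ: 8+3+7+15+13 = 46
HQ→F2→E5→S7→K1→HQ: 13+15+4+3+5 = 40
HQ→F2→S7→E5→K1→HQ: 13+11+4+7+5 = 40
The minimum is 40.
One optimal route: HQ → E5 → S7 → F2 → K1 → HQ (or its reverse).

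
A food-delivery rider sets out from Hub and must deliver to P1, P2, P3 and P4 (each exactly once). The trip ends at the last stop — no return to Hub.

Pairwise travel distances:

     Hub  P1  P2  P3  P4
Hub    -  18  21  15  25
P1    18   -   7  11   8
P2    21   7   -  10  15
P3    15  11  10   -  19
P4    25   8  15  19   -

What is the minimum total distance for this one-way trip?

There are 4! = 24 possible orderings.
Hub - P1 - P2 - P3 - P4: 18+7+10+19 = 54
Hub - P1 - P2 - P4 - P3: 18+7+15+19 = 59
Hub - P1 - P3 - P2 - P4: 18+11+10+15 = 54
Hub - P1 - P3 - P4 - P2: 18+11+19+15 = 63
Hub - P1 - P4 - P2 - P3: 18+8+15+10 = 51
Hub - P1 - P4 - P3 - P2: 18+8+19+10 = 55
Hub - P2 - P1 - P3 - P4: 21+7+11+19 = 58
Hub - P2 - P1 - P4 - P3: 21+7+8+19 = 55
Hub - P2 - P3 - P1 - P4: 21+10+11+8 = 50
Hub - P2 - P3 - P4 - P1: 21+10+19+8 = 58
Hub - P2 - P4 - P1 - P3: 21+15+8+11 = 55
Hub - P2 - P4 - P3 - P1: 21+15+19+11 = 66
Hub - P3 - P1 - P2 - P4: 15+11+7+15 = 48
Hub - P3 - P1 - P4 - P2: 15+11+8+15 = 49
… (10 more)
Hub - P3 - P2 - P1 - P4: 15+10+7+8 = 40  ← best
The minimum is 40.
One shortest path: Hub → P3 → P2 → P1 → P4.

Shortest open route: 40.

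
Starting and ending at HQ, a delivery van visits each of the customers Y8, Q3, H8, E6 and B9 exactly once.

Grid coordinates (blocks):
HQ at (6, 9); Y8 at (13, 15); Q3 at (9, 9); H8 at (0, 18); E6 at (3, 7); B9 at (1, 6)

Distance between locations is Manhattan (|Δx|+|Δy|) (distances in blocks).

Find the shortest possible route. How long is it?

Minimum total distance: 50 blocks.

There are 60 distinct closed tours to check (reversals are equivalent).
HQ-Y8-Q3-H8-E6-B9-HQ: 13+10+18+14+3+8 = 66
HQ-Y8-Q3-H8-B9-E6-HQ: 13+10+18+13+3+5 = 62
HQ-Y8-Q3-E6-H8-B9-HQ: 13+10+8+14+13+8 = 66
HQ-Y8-Q3-E6-B9-H8-HQ: 13+10+8+3+13+15 = 62
HQ-Y8-Q3-B9-H8-E6-HQ: 13+10+11+13+14+5 = 66
HQ-Y8-Q3-B9-E6-H8-HQ: 13+10+11+3+14+15 = 66
HQ-Y8-H8-Q3-E6-B9-HQ: 13+16+18+8+3+8 = 66
HQ-Y8-H8-Q3-B9-E6-HQ: 13+16+18+11+3+5 = 66
HQ-Y8-H8-E6-Q3-B9-HQ: 13+16+14+8+11+8 = 70
HQ-Y8-H8-E6-B9-Q3-HQ: 13+16+14+3+11+3 = 60
HQ-Y8-H8-B9-Q3-E6-HQ: 13+16+13+11+8+5 = 66
HQ-Y8-H8-B9-E6-Q3-HQ: 13+16+13+3+8+3 = 56
HQ-Y8-E6-Q3-H8-B9-HQ: 13+18+8+18+13+8 = 78
HQ-Y8-E6-Q3-B9-H8-HQ: 13+18+8+11+13+15 = 78
… (46 more)
HQ-Q3-Y8-H8-B9-E6-HQ: 3+10+16+13+3+5 = 50  ← best
The minimum is 50.
One optimal route: HQ → Q3 → Y8 → H8 → B9 → E6 → HQ (or its reverse).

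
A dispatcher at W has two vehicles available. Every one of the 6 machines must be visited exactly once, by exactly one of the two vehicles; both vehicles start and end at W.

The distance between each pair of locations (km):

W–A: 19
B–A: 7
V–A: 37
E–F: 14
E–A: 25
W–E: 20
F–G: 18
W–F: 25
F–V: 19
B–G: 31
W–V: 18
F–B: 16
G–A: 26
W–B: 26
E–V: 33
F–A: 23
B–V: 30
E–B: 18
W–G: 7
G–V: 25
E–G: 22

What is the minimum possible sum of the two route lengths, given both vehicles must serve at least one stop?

109 km — the smallest possible combined total.

Check every non-empty split of the stops between the two vehicles; for each half take its own optimal tour:
  {E} + {F, B, G, V, A}: 40 + 93 = 133
  {F} + {E, B, G, V, A}: 50 + 109 = 159
  {E, F} + {B, G, V, A}: 59 + 88 = 147
  {B} + {E, F, G, V, A}: 52 + 109 = 161
  {E, B} + {F, G, V, A}: 64 + 93 = 157
  {F, B} + {E, G, V, A}: 67 + 109 = 176
  … (31 splits in total)
  {G} + {E, F, B, V, A}: 14 + 95 = 109  ← best
Best: vehicle 1 W → G → W = 14; vehicle 2 W → V → F → E → B → A → W = 95; combined 109.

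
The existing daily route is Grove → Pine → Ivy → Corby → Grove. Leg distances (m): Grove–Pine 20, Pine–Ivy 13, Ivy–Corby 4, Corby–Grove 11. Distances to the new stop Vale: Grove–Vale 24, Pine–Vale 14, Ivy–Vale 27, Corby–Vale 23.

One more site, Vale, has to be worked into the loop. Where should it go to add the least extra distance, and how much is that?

Minimum extra distance: 18 m, inserting Vale between Grove and Pine.

Insertion cost between consecutive stops i–j is d(i,Vale) + d(Vale,j) − d(i,j):
  between Grove and Pine: 24 + 14 − 20 = 18
  between Pine and Ivy: 14 + 27 − 13 = 28
  between Ivy and Corby: 27 + 23 − 4 = 46
  between Corby and Grove: 23 + 24 − 11 = 36
Cheapest insertion is between Grove and Pine, adding 18.
New total = 48 + 18 = 66.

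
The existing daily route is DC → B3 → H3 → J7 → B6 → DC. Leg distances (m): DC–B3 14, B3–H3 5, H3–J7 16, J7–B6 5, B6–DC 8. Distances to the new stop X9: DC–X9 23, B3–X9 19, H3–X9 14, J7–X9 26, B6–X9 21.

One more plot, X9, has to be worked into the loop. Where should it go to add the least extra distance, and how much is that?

Minimum extra distance: 24 m, inserting X9 between H3 and J7.

Insertion cost between consecutive stops i–j is d(i,X9) + d(X9,j) − d(i,j):
  between DC and B3: 23 + 19 − 14 = 28
  between B3 and H3: 19 + 14 − 5 = 28
  between H3 and J7: 14 + 26 − 16 = 24
  between J7 and B6: 26 + 21 − 5 = 42
  between B6 and DC: 21 + 23 − 8 = 36
Cheapest insertion is between H3 and J7, adding 24.
New total = 48 + 24 = 72.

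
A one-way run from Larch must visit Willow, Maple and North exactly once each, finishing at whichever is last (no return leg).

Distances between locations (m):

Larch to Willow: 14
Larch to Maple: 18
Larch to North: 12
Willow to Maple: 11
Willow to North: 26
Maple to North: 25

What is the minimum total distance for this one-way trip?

48 m — the minimum one-way total.

There are 3! = 6 possible orderings.
Larch - Willow - Maple - North: 14+11+25 = 50
Larch - Willow - North - Maple: 14+26+25 = 65
Larch - Maple - Willow - North: 18+11+26 = 55
Larch - Maple - North - Willow: 18+25+26 = 69
Larch - North - Willow - Maple: 12+26+11 = 49
Larch - North - Maple - Willow: 12+25+11 = 48
The minimum is 48.
One shortest path: Larch → North → Maple → Willow.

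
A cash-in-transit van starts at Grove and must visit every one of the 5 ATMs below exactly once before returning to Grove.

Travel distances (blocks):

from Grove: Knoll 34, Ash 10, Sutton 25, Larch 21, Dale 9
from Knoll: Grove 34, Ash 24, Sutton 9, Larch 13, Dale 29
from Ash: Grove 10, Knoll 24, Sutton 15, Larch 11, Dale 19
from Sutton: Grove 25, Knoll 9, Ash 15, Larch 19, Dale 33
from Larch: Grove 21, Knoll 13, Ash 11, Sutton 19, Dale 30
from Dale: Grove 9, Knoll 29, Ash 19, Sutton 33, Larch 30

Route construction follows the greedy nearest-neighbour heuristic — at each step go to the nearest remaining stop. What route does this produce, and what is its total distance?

At Grove the remaining stops are Dale 9, Ash 10, Larch 21, Sutton 25, Knoll 34; go to Dale.
At Dale the remaining stops are Ash 19, Knoll 29, Larch 30, Sutton 33; go to Ash.
At Ash the remaining stops are Larch 11, Sutton 15, Knoll 24; go to Larch.
At Larch the remaining stops are Knoll 13, Sutton 19; go to Knoll.
At Knoll the remaining stops are Sutton 9; go to Sutton.
Return Sutton→Grove: 25.
Total = 9 + 19 + 11 + 13 + 9 + 25 = 86.

Total distance 86 blocks via the nearest-neighbour route Grove → Dale → Ash → Larch → Knoll → Sutton → Grove.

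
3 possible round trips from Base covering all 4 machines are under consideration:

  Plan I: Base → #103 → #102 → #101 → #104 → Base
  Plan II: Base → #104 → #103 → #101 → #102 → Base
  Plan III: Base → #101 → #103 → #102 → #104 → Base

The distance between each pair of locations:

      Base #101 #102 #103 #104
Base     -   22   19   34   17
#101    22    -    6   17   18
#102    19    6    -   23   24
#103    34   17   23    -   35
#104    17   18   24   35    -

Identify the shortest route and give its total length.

Plan I: 34 + 23 + 6 + 18 + 17 = 98
Plan II: 17 + 35 + 17 + 6 + 19 = 94
Plan III: 22 + 17 + 23 + 24 + 17 = 103

Shortest is Plan II, total 94.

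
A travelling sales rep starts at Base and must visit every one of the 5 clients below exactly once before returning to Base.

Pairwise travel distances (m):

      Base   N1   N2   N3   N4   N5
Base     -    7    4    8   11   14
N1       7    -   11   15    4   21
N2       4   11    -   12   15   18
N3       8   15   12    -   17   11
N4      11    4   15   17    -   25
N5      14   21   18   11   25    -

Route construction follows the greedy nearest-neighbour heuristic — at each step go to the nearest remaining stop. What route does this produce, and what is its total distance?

61 m along Base → N2 → N1 → N4 → N3 → N5 → Base.

From Base: distances to unvisited — N2=4, N1=7, N3=8, N4=11, N5=14. Nearest is N2 (4).
From N2: distances to unvisited — N1=11, N3=12, N4=15, N5=18. Nearest is N1 (11).
From N1: distances to unvisited — N4=4, N3=15, N5=21. Nearest is N4 (4).
From N4: distances to unvisited — N3=17, N5=25. Nearest is N3 (17).
From N3: distances to unvisited — N5=11. Nearest is N5 (11).
Return N5→Base: 14.
Total = 4 + 11 + 4 + 17 + 11 + 14 = 61.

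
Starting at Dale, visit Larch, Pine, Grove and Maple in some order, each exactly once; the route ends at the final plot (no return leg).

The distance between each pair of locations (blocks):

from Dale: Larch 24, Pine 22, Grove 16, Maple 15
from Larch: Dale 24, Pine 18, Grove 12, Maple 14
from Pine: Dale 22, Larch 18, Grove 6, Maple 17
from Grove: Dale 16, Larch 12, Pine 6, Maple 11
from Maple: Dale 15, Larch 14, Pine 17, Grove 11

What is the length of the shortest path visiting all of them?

Shortest open route: 47 blocks.

There are 4! = 24 possible orderings.
Dale→Larch→Pine→Grove→Maple: 24+18+6+11 = 59
Dale→Larch→Pine→Maple→Grove: 24+18+17+11 = 70
Dale→Larch→Grove→Pine→Maple: 24+12+6+17 = 59
Dale→Larch→Grove→Maple→Pine: 24+12+11+17 = 64
Dale→Larch→Maple→Pine→Grove: 24+14+17+6 = 61
Dale→Larch→Maple→Grove→Pine: 24+14+11+6 = 55
Dale→Pine→Larch→Grove→Maple: 22+18+12+11 = 63
Dale→Pine→Larch→Maple→Grove: 22+18+14+11 = 65
Dale→Pine→Grove→Larch→Maple: 22+6+12+14 = 54
Dale→Pine→Grove→Maple→Larch: 22+6+11+14 = 53
Dale→Pine→Maple→Larch→Grove: 22+17+14+12 = 65
Dale→Pine→Maple→Grove→Larch: 22+17+11+12 = 62
Dale→Grove→Larch→Pine→Maple: 16+12+18+17 = 63
Dale→Grove→Larch→Maple→Pine: 16+12+14+17 = 59
… (10 more)
Dale→Maple→Larch→Grove→Pine: 15+14+12+6 = 47  ← best
The minimum is 47.
One shortest path: Dale → Maple → Larch → Grove → Pine.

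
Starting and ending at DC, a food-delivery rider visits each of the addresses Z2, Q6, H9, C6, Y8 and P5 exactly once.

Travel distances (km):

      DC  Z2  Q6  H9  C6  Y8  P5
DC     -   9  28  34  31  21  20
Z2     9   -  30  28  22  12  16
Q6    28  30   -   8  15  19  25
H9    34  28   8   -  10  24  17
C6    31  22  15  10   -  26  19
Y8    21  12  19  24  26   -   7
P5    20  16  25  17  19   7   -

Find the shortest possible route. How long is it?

Shortest round trip = 93 km.

There are 360 distinct closed tours to check (reversals are equivalent).
DC-Z2-Q6-H9-C6-Y8-P5-DC: 9+30+8+10+26+7+20 = 110
DC-Z2-Q6-H9-C6-P5-Y8-DC: 9+30+8+10+19+7+21 = 104
DC-Z2-Q6-H9-Y8-C6-P5-DC: 9+30+8+24+26+19+20 = 136
DC-Z2-Q6-H9-Y8-P5-C6-DC: 9+30+8+24+7+19+31 = 128
DC-Z2-Q6-H9-P5-C6-Y8-DC: 9+30+8+17+19+26+21 = 130
DC-Z2-Q6-H9-P5-Y8-C6-DC: 9+30+8+17+7+26+31 = 128
DC-Z2-Q6-C6-H9-Y8-P5-DC: 9+30+15+10+24+7+20 = 115
DC-Z2-Q6-C6-H9-P5-Y8-DC: 9+30+15+10+17+7+21 = 109
… (352 more)
DC-Z2-Y8-P5-C6-H9-Q6-DC: 9+12+7+19+10+8+28 = 93  ← best
The minimum is 93.
One optimal route: DC → Z2 → Y8 → P5 → C6 → H9 → Q6 → DC (or its reverse).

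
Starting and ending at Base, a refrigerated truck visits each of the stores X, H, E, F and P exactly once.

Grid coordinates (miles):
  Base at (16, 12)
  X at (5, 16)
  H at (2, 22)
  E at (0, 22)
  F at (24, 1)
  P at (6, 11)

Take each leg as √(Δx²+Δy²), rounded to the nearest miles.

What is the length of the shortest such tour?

Shortest round trip = 67 miles.

With 5 stops there are 5!/2 = 60 distinct round trips (a route and its reverse cost the same).
Base-X-H-E-F-P-Base: 12+7+2+32+21+10 = 84
Base-X-H-E-P-F-Base: 12+7+2+13+21+14 = 69
Base-X-H-F-E-P-Base: 12+7+30+32+13+10 = 104
Base-X-H-F-P-E-Base: 12+7+30+21+13+19 = 102
Base-X-H-P-E-F-Base: 12+7+12+13+32+14 = 90
Base-X-H-P-F-E-Base: 12+7+12+21+32+19 = 103
Base-X-E-H-F-P-Base: 12+8+2+30+21+10 = 83
Base-X-E-H-P-F-Base: 12+8+2+12+21+14 = 69
Base-X-E-F-H-P-Base: 12+8+32+30+12+10 = 104
Base-X-E-F-P-H-Base: 12+8+32+21+12+17 = 102
Base-X-E-P-H-F-Base: 12+8+13+12+30+14 = 89
Base-X-E-P-F-H-Base: 12+8+13+21+30+17 = 101
Base-X-F-H-E-P-Base: 12+24+30+2+13+10 = 91
Base-X-F-H-P-E-Base: 12+24+30+12+13+19 = 110
… (46 more)
Base-H-E-X-P-F-Base: 17+2+8+5+21+14 = 67  ← best
The minimum is 67.
One optimal route: Base → H → E → X → P → F → Base (or its reverse).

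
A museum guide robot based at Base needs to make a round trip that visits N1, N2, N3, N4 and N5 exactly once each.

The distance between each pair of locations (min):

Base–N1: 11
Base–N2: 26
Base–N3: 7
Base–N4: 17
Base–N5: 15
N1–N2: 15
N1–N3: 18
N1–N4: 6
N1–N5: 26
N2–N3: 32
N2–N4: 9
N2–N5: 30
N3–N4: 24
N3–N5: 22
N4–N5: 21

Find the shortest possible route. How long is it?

85 min — the shortest possible round trip.

With 5 stops there are 5!/2 = 60 distinct round trips (a route and its reverse cost the same).
Base-N1-N2-N3-N4-N5-Base: 11+15+32+24+21+15 = 118
Base-N1-N2-N3-N5-N4-Base: 11+15+32+22+21+17 = 118
Base-N1-N2-N4-N3-N5-Base: 11+15+9+24+22+15 = 96
Base-N1-N2-N4-N5-N3-Base: 11+15+9+21+22+7 = 85
Base-N1-N2-N5-N3-N4-Base: 11+15+30+22+24+17 = 119
Base-N1-N2-N5-N4-N3-Base: 11+15+30+21+24+7 = 108
Base-N1-N3-N2-N4-N5-Base: 11+18+32+9+21+15 = 106
Base-N1-N3-N2-N5-N4-Base: 11+18+32+30+21+17 = 129
Base-N1-N3-N4-N2-N5-Base: 11+18+24+9+30+15 = 107
Base-N1-N3-N4-N5-N2-Base: 11+18+24+21+30+26 = 130
Base-N1-N3-N5-N2-N4-Base: 11+18+22+30+9+17 = 107
Base-N1-N3-N5-N4-N2-Base: 11+18+22+21+9+26 = 107
Base-N1-N4-N2-N3-N5-Base: 11+6+9+32+22+15 = 95
Base-N1-N4-N2-N5-N3-Base: 11+6+9+30+22+7 = 85
… (46 more)
The minimum is 85.
One optimal route: Base → N1 → N2 → N4 → N5 → N3 → Base (or its reverse).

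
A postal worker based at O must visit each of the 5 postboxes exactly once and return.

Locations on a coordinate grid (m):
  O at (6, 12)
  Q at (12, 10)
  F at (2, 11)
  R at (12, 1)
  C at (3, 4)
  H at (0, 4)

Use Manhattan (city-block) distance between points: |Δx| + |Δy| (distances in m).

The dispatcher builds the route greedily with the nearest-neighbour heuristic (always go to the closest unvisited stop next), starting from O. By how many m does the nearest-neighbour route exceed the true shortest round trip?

The nearest-neighbour route is 2 m longer than optimal.

O: F=5, Q=8, C=11, H=14, R=17 ⇒ F
F: C=8, H=9, Q=11, R=20 ⇒ C
C: H=3, R=12, Q=15 ⇒ H
H: R=15, Q=18 ⇒ R
R: Q=9 ⇒ Q
NN route O → F → C → H → R → Q → O costs 48.
Optimal: O → Q → R → C → H → F → O costs 46 (by enumerating all 60 distinct tours).
Excess = 48 − 46 = 2.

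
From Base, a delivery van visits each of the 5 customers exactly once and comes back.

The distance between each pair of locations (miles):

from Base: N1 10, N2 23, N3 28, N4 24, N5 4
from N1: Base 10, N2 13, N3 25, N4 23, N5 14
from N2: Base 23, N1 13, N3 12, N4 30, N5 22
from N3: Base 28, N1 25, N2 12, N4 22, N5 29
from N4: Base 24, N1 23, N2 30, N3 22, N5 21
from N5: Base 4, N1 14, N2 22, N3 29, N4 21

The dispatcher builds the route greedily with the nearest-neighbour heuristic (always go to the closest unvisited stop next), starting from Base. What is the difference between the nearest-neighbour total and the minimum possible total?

From Base: N5=4, N1=10, N2=23, N4=24, N3=28 → choose N5 (4).
From N5: N1=14, N4=21, N2=22, N3=29 → choose N1 (14).
From N1: N2=13, N4=23, N3=25 → choose N2 (13).
From N2: N3=12, N4=30 → choose N3 (12).
From N3: N4=22 → choose N4 (22).
NN route Base → N5 → N1 → N2 → N3 → N4 → Base costs 89.
Optimal: Base → N1 → N2 → N3 → N4 → N5 → Base costs 82 (by enumerating all 60 distinct tours).
Excess = 89 − 82 = 7.

7 miles longer than the optimal tour.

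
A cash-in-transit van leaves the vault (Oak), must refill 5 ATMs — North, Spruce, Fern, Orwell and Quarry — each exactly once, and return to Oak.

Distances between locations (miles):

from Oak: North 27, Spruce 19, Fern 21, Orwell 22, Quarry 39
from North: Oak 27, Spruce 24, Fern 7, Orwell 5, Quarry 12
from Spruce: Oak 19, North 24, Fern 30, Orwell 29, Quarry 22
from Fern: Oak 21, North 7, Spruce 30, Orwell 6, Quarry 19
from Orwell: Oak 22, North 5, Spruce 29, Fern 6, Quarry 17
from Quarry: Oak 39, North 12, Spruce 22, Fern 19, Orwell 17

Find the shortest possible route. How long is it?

85 miles — the shortest possible round trip.

There are 60 distinct closed tours to check (reversals are equivalent).
Oak-North-Spruce-Fern-Orwell-Quarry-Oak: 27+24+30+6+17+39 = 143
Oak-North-Spruce-Fern-Quarry-Orwell-Oak: 27+24+30+19+17+22 = 139
Oak-North-Spruce-Orwell-Fern-Quarry-Oak: 27+24+29+6+19+39 = 144
Oak-North-Spruce-Orwell-Quarry-Fern-Oak: 27+24+29+17+19+21 = 137
Oak-North-Spruce-Quarry-Fern-Orwell-Oak: 27+24+22+19+6+22 = 120
Oak-North-Spruce-Quarry-Orwell-Fern-Oak: 27+24+22+17+6+21 = 117
Oak-North-Fern-Spruce-Orwell-Quarry-Oak: 27+7+30+29+17+39 = 149
Oak-North-Fern-Spruce-Quarry-Orwell-Oak: 27+7+30+22+17+22 = 125
Oak-North-Fern-Orwell-Spruce-Quarry-Oak: 27+7+6+29+22+39 = 130
Oak-North-Fern-Orwell-Quarry-Spruce-Oak: 27+7+6+17+22+19 = 98
Oak-North-Fern-Quarry-Spruce-Orwell-Oak: 27+7+19+22+29+22 = 126
Oak-North-Fern-Quarry-Orwell-Spruce-Oak: 27+7+19+17+29+19 = 118
Oak-North-Orwell-Spruce-Fern-Quarry-Oak: 27+5+29+30+19+39 = 149
Oak-North-Orwell-Spruce-Quarry-Fern-Oak: 27+5+29+22+19+21 = 123
… (46 more)
Oak-Spruce-Quarry-North-Orwell-Fern-Oak: 19+22+12+5+6+21 = 85  ← best
The minimum is 85.
One optimal route: Oak → Spruce → Quarry → North → Orwell → Fern → Oak (or its reverse).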